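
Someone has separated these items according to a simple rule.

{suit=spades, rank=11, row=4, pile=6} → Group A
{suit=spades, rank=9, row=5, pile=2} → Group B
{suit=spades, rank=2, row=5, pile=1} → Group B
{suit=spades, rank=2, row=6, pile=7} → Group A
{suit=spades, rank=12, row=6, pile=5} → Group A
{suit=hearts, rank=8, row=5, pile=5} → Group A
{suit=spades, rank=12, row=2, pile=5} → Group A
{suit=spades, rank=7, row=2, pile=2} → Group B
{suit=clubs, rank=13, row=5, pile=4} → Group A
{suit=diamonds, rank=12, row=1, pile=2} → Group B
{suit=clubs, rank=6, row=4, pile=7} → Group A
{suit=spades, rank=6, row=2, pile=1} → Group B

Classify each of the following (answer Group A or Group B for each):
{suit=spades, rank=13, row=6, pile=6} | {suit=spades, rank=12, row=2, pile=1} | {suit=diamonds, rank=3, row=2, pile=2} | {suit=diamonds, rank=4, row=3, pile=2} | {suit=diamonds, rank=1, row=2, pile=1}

The simplest hypothesis consistent with all the labels is: pile ≥ 4.
{suit=spades, rank=13, row=6, pile=6} — pile = 6, hence Group A.
{suit=spades, rank=12, row=2, pile=1} — pile = 1, hence Group B.
{suit=diamonds, rank=3, row=2, pile=2} — pile = 2, hence Group B.
{suit=diamonds, rank=4, row=3, pile=2} — pile = 2, hence Group B.
{suit=diamonds, rank=1, row=2, pile=1} — pile = 1, hence Group B.

Group A, Group B, Group B, Group B, Group B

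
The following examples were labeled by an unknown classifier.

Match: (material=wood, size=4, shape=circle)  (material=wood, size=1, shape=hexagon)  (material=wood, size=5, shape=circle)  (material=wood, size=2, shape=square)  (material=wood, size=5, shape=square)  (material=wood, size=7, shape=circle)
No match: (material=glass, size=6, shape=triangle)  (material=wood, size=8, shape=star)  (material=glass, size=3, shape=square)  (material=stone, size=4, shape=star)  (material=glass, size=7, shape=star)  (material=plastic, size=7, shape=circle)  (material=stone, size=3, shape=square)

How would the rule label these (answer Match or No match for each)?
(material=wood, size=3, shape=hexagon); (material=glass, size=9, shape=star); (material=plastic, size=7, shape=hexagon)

Match, No match, No match

The pattern is that an item is 'Match' exactly when: material is wood AND size ≤ 7.
(material=wood, size=3, shape=hexagon): material is wood, size = 3 — matches, so Match.
(material=glass, size=9, shape=star): material is glass, size = 9 — fails this test, so No match.
(material=plastic, size=7, shape=hexagon): material is plastic, size = 7 — fails this test, so No match.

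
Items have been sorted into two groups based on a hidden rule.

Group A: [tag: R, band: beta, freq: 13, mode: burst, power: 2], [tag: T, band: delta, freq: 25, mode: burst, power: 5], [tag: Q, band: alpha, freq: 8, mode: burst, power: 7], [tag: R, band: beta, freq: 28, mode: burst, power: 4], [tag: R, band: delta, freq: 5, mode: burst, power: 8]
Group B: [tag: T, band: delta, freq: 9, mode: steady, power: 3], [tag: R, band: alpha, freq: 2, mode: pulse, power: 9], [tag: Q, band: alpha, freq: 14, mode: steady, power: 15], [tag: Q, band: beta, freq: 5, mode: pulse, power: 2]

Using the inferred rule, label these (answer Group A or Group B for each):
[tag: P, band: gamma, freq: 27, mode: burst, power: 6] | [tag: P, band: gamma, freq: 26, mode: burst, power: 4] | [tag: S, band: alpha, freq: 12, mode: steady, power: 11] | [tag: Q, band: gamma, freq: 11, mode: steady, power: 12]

Group A, Group A, Group B, Group B

The distinguishing property — mode is burst — holds for all the 'Group A' cases and none of the 'Group B' cases.
[tag: P, band: gamma, freq: 27, mode: burst, power: 6] → mode is burst → Group A. [tag: P, band: gamma, freq: 26, mode: burst, power: 4] → mode is burst → Group A. [tag: S, band: alpha, freq: 12, mode: steady, power: 11] → mode is steady → Group B. [tag: Q, band: gamma, freq: 11, mode: steady, power: 12] → mode is steady → Group B.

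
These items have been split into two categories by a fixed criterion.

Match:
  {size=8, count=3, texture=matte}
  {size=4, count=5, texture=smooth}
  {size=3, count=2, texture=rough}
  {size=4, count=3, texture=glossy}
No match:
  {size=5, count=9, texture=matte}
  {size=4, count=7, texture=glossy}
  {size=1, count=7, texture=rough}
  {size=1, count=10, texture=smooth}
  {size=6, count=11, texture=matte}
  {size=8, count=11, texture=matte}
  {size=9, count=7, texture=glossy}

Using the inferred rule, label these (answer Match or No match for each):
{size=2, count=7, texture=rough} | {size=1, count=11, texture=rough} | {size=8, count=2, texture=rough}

No match, No match, Match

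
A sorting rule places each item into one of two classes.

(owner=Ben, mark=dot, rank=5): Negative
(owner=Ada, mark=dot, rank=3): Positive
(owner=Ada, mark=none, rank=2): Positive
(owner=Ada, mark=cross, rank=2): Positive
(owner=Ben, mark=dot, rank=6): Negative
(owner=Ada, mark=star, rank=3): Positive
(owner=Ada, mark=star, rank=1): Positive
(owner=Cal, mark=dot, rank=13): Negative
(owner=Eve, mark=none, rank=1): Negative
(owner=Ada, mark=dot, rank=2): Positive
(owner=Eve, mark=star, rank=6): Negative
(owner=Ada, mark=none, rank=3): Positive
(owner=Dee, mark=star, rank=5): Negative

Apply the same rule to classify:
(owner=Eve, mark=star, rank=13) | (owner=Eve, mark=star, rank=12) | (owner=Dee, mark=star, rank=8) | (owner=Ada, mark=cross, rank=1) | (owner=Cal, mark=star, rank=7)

Negative, Negative, Negative, Positive, Negative

Comparing the two groups points to one rule — owner is Ada.
(owner=Eve, mark=star, rank=13): owner is Eve — doesn't qualify, so Negative. (owner=Eve, mark=star, rank=12): owner is Eve — doesn't qualify, so Negative. (owner=Dee, mark=star, rank=8): owner is Dee — doesn't qualify, so Negative. (owner=Ada, mark=cross, rank=1): owner is Ada — has this property, so Positive. (owner=Cal, mark=star, rank=7): owner is Cal — doesn't qualify, so Negative.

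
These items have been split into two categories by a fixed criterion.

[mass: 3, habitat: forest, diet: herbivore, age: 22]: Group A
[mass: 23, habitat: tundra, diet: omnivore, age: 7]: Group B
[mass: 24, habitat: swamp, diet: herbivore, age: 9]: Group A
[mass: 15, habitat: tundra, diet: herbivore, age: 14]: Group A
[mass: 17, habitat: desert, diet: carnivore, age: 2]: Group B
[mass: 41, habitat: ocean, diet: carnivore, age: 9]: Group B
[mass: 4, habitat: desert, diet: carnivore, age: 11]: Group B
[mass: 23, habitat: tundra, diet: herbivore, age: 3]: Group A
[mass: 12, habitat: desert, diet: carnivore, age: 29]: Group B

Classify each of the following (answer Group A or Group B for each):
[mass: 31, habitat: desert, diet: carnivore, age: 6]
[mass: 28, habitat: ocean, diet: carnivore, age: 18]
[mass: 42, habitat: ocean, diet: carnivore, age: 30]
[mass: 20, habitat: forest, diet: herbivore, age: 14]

The rule appears to be: diet is herbivore.
[mass: 31, habitat: desert, diet: carnivore, age: 6] → diet is carnivore → Group B. [mass: 28, habitat: ocean, diet: carnivore, age: 18] → diet is carnivore → Group B. [mass: 42, habitat: ocean, diet: carnivore, age: 30] → diet is carnivore → Group B. [mass: 20, habitat: forest, diet: herbivore, age: 14] → diet is herbivore → Group A.

Group B, Group B, Group B, Group A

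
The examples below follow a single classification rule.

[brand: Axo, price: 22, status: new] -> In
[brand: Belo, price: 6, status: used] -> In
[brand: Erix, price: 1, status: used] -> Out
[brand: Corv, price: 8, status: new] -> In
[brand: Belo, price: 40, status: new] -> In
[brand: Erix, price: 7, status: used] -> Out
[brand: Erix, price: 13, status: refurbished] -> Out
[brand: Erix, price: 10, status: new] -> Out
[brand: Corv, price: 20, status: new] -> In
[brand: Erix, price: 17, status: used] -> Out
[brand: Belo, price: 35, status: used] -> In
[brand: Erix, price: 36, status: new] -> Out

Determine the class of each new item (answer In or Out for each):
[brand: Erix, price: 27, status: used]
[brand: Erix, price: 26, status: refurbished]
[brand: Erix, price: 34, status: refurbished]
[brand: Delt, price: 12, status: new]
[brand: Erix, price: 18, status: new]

A rule that fits every label: brand is not Erix — true of each 'In' example, false of each 'Out' one.
[brand: Erix, price: 27, status: used]: brand is Erix — doesn't qualify, so Out.
[brand: Erix, price: 26, status: refurbished]: brand is Erix — doesn't qualify, so Out.
[brand: Erix, price: 34, status: refurbished]: brand is Erix — doesn't qualify, so Out.
[brand: Delt, price: 12, status: new]: brand is Delt — fits, so In.
[brand: Erix, price: 18, status: new]: brand is Erix — doesn't qualify, so Out.

Out, Out, Out, In, Out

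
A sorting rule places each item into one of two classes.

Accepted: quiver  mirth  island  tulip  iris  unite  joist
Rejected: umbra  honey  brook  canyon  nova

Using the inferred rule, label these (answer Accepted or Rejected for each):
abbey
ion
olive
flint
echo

Rejected, Accepted, Accepted, Accepted, Rejected

One predicate separates the groups cleanly: contains 'i'.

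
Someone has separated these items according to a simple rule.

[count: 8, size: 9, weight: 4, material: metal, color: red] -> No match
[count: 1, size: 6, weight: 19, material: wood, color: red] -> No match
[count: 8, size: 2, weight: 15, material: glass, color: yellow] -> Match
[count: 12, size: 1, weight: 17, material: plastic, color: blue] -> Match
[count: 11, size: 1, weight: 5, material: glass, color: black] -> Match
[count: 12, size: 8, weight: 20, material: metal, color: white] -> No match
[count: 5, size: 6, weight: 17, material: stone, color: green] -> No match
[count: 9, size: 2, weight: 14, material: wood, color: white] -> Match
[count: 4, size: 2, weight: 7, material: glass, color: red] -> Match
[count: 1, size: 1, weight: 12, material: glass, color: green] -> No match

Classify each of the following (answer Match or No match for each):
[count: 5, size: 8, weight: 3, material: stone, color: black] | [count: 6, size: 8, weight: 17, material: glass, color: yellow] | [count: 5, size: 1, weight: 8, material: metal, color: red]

The simplest hypothesis consistent with all the labels is: count ≥ 4 AND size ≤ 2.
[count: 5, size: 8, weight: 3, material: stone, color: black] — count = 5, size = 8, hence No match. [count: 6, size: 8, weight: 17, material: glass, color: yellow] — count = 6, size = 8, hence No match. [count: 5, size: 1, weight: 8, material: metal, color: red] — count = 5, size = 1, hence Match.

No match, No match, Match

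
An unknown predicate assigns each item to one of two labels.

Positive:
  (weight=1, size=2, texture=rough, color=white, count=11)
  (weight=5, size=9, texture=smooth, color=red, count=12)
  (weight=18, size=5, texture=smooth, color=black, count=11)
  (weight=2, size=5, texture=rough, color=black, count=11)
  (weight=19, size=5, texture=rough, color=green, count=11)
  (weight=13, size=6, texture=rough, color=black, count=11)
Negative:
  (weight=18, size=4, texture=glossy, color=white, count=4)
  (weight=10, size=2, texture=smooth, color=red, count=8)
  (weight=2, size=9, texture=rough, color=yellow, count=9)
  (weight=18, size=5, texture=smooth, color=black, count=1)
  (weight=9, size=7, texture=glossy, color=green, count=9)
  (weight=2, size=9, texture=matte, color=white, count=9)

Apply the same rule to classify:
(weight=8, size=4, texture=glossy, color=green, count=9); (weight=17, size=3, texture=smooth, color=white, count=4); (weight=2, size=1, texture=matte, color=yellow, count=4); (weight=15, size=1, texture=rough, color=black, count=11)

Negative, Negative, Negative, Positive

Every 'Positive' example satisfies: count ≥ 11. None of the 'Negative' examples do.
(weight=8, size=4, texture=glossy, color=green, count=9): Negative (count = 9). (weight=17, size=3, texture=smooth, color=white, count=4): Negative (count = 4). (weight=2, size=1, texture=matte, color=yellow, count=4): Negative (count = 4). (weight=15, size=1, texture=rough, color=black, count=11): Positive (count = 11).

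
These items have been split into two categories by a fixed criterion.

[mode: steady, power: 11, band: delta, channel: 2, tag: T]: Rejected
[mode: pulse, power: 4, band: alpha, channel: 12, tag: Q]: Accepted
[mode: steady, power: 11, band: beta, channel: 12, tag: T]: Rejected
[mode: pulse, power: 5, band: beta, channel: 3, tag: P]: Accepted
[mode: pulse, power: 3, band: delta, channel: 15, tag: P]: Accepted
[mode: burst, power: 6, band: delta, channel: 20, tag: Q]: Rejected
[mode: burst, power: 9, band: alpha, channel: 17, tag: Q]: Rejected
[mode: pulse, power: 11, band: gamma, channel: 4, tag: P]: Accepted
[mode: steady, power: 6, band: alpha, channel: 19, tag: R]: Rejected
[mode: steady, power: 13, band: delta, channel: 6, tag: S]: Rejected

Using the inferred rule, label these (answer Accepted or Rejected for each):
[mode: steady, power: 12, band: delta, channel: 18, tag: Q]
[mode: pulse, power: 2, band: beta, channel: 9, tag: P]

Rejected, Accepted

Checking candidate rules against both groups, what survives is: mode is pulse.
Rejected: [mode: steady, power: 12, band: delta, channel: 18, tag: Q], since mode is steady. Accepted: [mode: pulse, power: 2, band: beta, channel: 9, tag: P], since mode is pulse.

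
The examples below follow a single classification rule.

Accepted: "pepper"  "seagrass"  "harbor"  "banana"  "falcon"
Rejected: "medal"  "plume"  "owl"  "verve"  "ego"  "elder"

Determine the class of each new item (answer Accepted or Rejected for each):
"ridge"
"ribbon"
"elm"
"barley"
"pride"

Rejected, Accepted, Rejected, Accepted, Rejected

The pattern is that an item is 'Accepted' exactly when: even length.
Rejected: "ridge", since length 5. Accepted: "ribbon", since length 6. Rejected: "elm", since length 3. Accepted: "barley", since length 6. Rejected: "pride", since length 5.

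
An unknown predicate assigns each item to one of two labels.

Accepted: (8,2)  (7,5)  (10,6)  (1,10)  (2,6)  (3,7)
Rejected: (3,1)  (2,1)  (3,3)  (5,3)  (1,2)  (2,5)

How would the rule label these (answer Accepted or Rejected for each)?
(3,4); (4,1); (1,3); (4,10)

The simplest hypothesis consistent with all the labels is: max ≥ 6.
Rejected: (3,4), since max 4. Rejected: (4,1), since max 4. Rejected: (1,3), since max 3. Accepted: (4,10), since max 10.

Rejected, Rejected, Rejected, Accepted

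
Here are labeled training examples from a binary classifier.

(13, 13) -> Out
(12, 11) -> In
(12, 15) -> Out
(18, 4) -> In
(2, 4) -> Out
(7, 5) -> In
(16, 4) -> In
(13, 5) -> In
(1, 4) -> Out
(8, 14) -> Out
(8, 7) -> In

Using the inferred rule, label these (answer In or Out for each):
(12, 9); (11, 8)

In, In

All 'In' examples share one property — first > second — and every 'Out' example lacks it.
(12, 9) → 12 > 9 → In. (11, 8) → 11 > 8 → In.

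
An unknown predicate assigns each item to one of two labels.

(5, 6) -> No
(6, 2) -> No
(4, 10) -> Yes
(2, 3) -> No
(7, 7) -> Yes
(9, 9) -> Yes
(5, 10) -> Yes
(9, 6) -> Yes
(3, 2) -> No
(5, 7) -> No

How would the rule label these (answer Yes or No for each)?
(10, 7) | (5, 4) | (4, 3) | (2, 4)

One predicate separates the groups cleanly: sum ≥ 14.

Yes, No, No, No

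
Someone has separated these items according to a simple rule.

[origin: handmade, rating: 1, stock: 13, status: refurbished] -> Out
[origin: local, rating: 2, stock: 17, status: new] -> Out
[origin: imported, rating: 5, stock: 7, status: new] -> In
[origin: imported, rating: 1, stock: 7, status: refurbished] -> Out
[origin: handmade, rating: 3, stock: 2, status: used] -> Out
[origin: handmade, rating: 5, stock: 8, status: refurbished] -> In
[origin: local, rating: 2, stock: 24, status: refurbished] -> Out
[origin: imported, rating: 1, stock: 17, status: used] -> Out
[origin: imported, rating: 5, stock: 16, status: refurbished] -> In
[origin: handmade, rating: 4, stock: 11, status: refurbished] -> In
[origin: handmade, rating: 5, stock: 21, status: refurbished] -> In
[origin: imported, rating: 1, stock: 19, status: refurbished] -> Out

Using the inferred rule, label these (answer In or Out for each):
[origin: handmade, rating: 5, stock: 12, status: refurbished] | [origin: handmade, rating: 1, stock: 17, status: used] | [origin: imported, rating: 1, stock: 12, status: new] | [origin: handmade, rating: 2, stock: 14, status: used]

One predicate separates the groups cleanly: rating ≥ 4.
In: [origin: handmade, rating: 5, stock: 12, status: refurbished], since rating = 5. Out: [origin: handmade, rating: 1, stock: 17, status: used], since rating = 1. Out: [origin: imported, rating: 1, stock: 12, status: new], since rating = 1. Out: [origin: handmade, rating: 2, stock: 14, status: used], since rating = 2.

In, Out, Out, Out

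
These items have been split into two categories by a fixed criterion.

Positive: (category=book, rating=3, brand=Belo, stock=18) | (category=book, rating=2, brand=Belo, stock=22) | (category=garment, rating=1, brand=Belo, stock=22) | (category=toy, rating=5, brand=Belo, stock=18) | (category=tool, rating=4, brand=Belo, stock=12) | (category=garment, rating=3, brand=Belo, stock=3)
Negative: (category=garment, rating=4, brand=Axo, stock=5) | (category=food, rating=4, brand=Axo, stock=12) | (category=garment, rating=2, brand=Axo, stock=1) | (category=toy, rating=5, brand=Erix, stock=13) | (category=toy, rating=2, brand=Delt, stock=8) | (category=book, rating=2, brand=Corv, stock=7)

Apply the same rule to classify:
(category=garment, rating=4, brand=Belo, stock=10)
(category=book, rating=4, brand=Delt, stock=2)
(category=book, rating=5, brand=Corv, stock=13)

Comparing the two groups points to one rule — brand is Belo.
Positive: (category=garment, rating=4, brand=Belo, stock=10), since brand is Belo.
Negative: (category=book, rating=4, brand=Delt, stock=2), since brand is Delt.
Negative: (category=book, rating=5, brand=Corv, stock=13), since brand is Corv.

Positive, Negative, Negative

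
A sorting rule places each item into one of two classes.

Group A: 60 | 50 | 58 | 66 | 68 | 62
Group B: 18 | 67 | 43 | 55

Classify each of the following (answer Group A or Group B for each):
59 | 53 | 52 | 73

The rule appears to be: even AND at least 43.
Group B: 59, since 59 is odd, 59 ≥ 43.
Group B: 53, since 53 is odd, 53 ≥ 43.
Group A: 52, since 52 is even, 52 ≥ 43.
Group B: 73, since 73 is odd, 73 ≥ 43.

Group B, Group B, Group A, Group B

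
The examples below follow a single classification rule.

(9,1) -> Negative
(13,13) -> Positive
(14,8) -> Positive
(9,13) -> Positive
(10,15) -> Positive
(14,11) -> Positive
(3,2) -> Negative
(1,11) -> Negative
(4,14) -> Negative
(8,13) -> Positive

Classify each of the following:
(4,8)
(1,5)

The rule appears to be: sum ≥ 21.

Negative, Negative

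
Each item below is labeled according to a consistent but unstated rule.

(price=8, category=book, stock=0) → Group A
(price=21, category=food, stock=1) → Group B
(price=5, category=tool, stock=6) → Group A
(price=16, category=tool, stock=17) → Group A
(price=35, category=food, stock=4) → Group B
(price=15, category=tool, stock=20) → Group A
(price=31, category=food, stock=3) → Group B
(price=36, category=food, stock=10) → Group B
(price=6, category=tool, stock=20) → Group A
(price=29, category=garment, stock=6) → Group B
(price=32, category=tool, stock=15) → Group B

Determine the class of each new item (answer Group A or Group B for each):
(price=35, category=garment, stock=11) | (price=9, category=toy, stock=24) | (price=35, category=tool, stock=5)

The classifier is using: price ≤ 16.

Group B, Group A, Group B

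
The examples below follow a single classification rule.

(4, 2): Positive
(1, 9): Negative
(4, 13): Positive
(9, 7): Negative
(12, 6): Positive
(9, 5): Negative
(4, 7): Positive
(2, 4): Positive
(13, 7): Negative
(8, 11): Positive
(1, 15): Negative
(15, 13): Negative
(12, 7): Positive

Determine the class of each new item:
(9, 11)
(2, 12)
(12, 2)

The pattern is that an item is 'Positive' exactly when: first is even.
(9, 11) — first 9, hence Negative.
(2, 12) — first 2, hence Positive.
(12, 2) — first 12, hence Positive.

Negative, Positive, Positive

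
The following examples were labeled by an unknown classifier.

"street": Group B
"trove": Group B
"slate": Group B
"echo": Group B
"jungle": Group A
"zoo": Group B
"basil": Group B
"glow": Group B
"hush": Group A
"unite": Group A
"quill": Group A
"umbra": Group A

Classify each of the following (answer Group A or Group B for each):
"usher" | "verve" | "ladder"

Comparing the two groups points to one rule — contains 'u'.
"usher" → has 'u' → Group A.
"verve" → no 'u' → Group B.
"ladder" → no 'u' → Group B.

Group A, Group B, Group B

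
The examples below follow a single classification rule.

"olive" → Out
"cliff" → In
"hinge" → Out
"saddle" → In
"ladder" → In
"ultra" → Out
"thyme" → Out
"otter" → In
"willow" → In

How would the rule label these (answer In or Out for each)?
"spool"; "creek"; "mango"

In, In, Out

The common property of the 'In' items is: has a double letter. No 'Out' item has it.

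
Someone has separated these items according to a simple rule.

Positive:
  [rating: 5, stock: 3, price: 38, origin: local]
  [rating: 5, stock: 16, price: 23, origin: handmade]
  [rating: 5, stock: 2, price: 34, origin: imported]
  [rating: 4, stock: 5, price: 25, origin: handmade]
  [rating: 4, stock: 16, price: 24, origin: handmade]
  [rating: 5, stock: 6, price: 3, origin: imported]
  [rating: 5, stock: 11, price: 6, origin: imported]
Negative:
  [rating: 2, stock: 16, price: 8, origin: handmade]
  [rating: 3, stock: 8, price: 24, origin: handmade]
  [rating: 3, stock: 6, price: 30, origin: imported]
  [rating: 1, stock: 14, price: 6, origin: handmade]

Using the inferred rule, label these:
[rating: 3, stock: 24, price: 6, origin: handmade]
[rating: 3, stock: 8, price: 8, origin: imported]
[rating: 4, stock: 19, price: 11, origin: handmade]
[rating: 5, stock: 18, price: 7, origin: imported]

Every 'Positive' example satisfies: rating ≥ 4. None of the 'Negative' examples do.
[rating: 3, stock: 24, price: 6, origin: handmade]: rating = 3 — lacks this property, so Negative.
[rating: 3, stock: 8, price: 8, origin: imported]: rating = 3 — lacks this property, so Negative.
[rating: 4, stock: 19, price: 11, origin: handmade]: rating = 4 — checks out, so Positive.
[rating: 5, stock: 18, price: 7, origin: imported]: rating = 5 — checks out, so Positive.

Negative, Negative, Positive, Positive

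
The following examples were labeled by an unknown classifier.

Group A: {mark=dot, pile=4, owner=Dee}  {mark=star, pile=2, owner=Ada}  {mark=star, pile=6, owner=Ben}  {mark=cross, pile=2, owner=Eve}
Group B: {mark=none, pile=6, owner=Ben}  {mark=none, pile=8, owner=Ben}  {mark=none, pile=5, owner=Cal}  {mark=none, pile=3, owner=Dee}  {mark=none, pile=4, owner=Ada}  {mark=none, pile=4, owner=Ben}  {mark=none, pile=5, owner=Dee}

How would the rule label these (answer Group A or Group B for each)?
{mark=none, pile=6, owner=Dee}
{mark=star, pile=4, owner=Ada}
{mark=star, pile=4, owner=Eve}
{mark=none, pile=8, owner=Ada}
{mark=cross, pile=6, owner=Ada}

Rule: mark is not none. This holds for each 'Group A' example and fails for each 'Group B' one.

Group B, Group A, Group A, Group B, Group A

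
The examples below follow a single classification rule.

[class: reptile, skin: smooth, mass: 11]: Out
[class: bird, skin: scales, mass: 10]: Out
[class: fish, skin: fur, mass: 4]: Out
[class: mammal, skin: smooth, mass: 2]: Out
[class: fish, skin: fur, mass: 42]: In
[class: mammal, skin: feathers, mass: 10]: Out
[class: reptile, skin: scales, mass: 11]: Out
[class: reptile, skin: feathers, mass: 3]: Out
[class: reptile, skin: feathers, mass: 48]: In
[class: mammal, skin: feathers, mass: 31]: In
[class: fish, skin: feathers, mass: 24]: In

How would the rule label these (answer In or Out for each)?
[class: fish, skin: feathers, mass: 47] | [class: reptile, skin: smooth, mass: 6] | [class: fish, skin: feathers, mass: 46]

In, Out, In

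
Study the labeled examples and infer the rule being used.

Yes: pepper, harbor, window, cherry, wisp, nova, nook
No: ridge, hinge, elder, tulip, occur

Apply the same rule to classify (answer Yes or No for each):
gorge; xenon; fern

The distinguishing property — even length — holds for all the 'Yes' cases and none of the 'No' cases.
No: gorge, since length 5. No: xenon, since length 5. Yes: fern, since length 4.

No, No, Yes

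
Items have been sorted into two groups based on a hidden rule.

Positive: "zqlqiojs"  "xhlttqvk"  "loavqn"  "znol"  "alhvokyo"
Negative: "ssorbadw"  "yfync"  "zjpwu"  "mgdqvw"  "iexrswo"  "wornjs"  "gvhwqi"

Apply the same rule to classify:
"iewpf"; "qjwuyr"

Negative, Negative

One predicate separates the groups cleanly: contains 'l'.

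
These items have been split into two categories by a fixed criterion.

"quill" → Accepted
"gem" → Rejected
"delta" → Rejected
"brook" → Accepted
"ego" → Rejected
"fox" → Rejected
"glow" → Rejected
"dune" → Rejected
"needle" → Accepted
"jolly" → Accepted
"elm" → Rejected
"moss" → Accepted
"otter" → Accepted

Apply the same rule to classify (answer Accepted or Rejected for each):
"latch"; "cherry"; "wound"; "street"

Rejected, Accepted, Rejected, Accepted

The classifier is using: has a double letter.
Rejected: "latch", since no doubled letter.
Accepted: "cherry", since 'rr' doubled.
Rejected: "wound", since no doubled letter.
Accepted: "street", since 'ee' doubled.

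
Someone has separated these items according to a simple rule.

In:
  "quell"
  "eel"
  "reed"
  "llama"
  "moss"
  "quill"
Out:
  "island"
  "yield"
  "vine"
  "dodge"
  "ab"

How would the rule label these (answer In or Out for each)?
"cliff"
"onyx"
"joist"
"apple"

Checking candidate rules against both groups, what survives is: has a double letter.
"cliff": 'ff' doubled, fits → In. "onyx": no doubled letter, does not satisfy this → Out. "joist": no doubled letter, does not satisfy this → Out. "apple": 'pp' doubled, fits → In.

In, Out, Out, In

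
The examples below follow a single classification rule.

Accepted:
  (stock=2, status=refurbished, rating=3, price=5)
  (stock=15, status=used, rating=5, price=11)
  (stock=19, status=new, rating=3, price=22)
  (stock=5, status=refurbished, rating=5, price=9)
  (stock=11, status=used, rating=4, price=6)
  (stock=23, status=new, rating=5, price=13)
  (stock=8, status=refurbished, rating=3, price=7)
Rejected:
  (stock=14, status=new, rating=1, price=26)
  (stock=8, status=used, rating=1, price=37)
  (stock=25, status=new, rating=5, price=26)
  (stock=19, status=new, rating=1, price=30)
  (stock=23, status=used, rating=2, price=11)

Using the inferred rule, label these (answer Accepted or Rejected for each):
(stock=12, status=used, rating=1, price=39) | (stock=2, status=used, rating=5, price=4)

Rejected, Accepted

The rule appears to be: rating ≥ 3 AND price ≤ 22.
(stock=12, status=used, rating=1, price=39) — rating = 1, price = 39, hence Rejected. (stock=2, status=used, rating=5, price=4) — rating = 5, price = 4, hence Accepted.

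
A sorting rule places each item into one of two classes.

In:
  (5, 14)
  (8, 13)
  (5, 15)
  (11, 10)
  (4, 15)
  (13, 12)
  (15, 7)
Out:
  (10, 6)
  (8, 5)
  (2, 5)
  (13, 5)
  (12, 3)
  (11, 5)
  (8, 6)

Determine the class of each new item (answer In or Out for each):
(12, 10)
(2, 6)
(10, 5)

In, Out, Out

The pattern is that an item is 'In' exactly when: sum ≥ 19.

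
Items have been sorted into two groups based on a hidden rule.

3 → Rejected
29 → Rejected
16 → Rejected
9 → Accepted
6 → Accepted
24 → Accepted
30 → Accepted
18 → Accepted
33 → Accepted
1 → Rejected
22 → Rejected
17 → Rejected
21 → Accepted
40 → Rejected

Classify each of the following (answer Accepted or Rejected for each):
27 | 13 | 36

Accepted, Rejected, Accepted

The rule appears to be: multiple of 3 AND at least 6.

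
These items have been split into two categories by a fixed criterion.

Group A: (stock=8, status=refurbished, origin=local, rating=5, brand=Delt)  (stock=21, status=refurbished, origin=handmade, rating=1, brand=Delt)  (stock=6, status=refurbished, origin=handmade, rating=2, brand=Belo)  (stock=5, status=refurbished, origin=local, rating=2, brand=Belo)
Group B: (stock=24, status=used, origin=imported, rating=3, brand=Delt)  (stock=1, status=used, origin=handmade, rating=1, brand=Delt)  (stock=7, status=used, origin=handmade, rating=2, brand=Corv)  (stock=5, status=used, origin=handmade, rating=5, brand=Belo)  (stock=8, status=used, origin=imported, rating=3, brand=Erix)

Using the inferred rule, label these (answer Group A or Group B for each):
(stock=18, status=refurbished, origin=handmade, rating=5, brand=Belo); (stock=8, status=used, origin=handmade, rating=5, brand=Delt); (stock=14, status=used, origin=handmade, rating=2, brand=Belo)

Group A, Group B, Group B

The rule appears to be: status is refurbished.
Group A: (stock=18, status=refurbished, origin=handmade, rating=5, brand=Belo), since status is refurbished. Group B: (stock=8, status=used, origin=handmade, rating=5, brand=Delt), since status is used. Group B: (stock=14, status=used, origin=handmade, rating=2, brand=Belo), since status is used.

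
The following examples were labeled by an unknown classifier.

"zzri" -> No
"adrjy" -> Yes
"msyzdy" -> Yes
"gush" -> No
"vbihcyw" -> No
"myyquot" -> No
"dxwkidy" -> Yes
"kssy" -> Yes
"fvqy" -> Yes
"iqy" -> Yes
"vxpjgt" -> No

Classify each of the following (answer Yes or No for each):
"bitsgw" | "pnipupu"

No, No

The distinguishing property — ends with 'y' — holds for all the 'Yes' cases and none of the 'No' cases.
"bitsgw": ends with 'w' — does not satisfy this, so No. "pnipupu": ends with 'u' — does not satisfy this, so No.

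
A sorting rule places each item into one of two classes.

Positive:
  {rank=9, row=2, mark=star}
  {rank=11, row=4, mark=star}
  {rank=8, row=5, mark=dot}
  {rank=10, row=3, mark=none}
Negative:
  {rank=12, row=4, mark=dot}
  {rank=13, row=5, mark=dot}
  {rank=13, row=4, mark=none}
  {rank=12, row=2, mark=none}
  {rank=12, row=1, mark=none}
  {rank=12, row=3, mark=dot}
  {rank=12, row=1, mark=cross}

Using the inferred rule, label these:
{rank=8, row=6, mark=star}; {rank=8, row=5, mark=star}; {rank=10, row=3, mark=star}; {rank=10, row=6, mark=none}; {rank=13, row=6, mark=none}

Positive, Positive, Positive, Positive, Negative

A rule that fits every label: rank ≤ 11 — true of each 'Positive' example, false of each 'Negative' one.
{rank=8, row=6, mark=star} — rank = 8, hence Positive.
{rank=8, row=5, mark=star} — rank = 8, hence Positive.
{rank=10, row=3, mark=star} — rank = 10, hence Positive.
{rank=10, row=6, mark=none} — rank = 10, hence Positive.
{rank=13, row=6, mark=none} — rank = 13, hence Negative.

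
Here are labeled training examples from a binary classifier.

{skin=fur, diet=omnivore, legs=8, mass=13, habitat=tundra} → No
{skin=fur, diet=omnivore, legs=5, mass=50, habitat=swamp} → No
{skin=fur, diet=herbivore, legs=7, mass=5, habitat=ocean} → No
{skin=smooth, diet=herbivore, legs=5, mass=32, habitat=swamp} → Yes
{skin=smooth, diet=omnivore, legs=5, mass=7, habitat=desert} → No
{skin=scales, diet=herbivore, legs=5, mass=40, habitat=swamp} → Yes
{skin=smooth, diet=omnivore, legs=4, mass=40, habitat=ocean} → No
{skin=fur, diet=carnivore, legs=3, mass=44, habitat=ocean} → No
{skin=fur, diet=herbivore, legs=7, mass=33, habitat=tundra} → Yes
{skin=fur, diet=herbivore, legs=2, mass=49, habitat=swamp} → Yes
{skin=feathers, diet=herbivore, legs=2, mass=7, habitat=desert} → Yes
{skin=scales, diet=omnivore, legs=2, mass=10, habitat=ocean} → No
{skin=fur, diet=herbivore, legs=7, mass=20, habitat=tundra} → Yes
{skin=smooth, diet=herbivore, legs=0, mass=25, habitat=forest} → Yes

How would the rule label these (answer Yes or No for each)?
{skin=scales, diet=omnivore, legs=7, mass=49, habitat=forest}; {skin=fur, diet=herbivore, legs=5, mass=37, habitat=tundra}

All 'Yes' examples share one property — diet is herbivore AND mass ≥ 7 — and every 'No' example lacks it.
{skin=scales, diet=omnivore, legs=7, mass=49, habitat=forest}: diet is omnivore, mass = 49, fails this test → No. {skin=fur, diet=herbivore, legs=5, mass=37, habitat=tundra}: diet is herbivore, mass = 37, has this property → Yes.

No, Yes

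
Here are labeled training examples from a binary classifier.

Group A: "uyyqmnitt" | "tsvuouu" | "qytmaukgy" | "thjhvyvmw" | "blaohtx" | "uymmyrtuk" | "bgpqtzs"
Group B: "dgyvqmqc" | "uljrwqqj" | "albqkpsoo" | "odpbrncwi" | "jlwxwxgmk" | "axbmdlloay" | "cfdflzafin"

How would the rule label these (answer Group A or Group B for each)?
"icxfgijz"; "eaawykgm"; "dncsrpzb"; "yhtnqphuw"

Rule: contains 't'. This holds for each 'Group A' example and fails for each 'Group B' one.
"icxfgijz": Group B (no 't').
"eaawykgm": Group B (no 't').
"dncsrpzb": Group B (no 't').
"yhtnqphuw": Group A (has 't').

Group B, Group B, Group B, Group A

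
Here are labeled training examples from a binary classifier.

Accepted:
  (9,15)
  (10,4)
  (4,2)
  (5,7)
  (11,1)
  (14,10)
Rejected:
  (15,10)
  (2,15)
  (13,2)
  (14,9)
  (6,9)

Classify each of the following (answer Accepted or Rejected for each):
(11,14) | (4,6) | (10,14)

Rejected, Accepted, Accepted

The pattern is that an item is 'Accepted' exactly when: sum is even.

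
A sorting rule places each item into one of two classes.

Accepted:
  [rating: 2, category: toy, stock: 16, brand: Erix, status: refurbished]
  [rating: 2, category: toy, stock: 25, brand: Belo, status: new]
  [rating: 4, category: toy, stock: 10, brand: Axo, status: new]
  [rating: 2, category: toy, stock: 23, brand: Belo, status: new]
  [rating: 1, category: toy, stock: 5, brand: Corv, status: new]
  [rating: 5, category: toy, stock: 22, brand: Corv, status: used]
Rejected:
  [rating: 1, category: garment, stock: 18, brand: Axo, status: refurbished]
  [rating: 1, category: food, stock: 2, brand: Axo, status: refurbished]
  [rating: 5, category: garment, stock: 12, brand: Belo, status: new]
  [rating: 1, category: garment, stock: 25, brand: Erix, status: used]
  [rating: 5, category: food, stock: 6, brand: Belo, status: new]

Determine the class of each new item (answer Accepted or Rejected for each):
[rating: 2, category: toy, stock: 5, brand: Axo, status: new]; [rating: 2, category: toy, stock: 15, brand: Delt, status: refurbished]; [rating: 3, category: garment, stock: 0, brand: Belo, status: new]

Accepted, Accepted, Rejected

All 'Accepted' examples share one property — category is toy — and every 'Rejected' example lacks it.
[rating: 2, category: toy, stock: 5, brand: Axo, status: new]: category is toy, has this property → Accepted. [rating: 2, category: toy, stock: 15, brand: Delt, status: refurbished]: category is toy, has this property → Accepted. [rating: 3, category: garment, stock: 0, brand: Belo, status: new]: category is garment, fails this test → Rejected.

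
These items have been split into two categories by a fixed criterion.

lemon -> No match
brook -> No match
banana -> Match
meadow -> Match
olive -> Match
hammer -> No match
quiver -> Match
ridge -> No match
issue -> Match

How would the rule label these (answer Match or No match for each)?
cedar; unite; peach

All 'Match' examples share one property — has ≥ 3 vowels — and every 'No match' example lacks it.
cedar — 2 vowels, hence No match. unite — 3 vowels, hence Match. peach — 2 vowels, hence No match.

No match, Match, No match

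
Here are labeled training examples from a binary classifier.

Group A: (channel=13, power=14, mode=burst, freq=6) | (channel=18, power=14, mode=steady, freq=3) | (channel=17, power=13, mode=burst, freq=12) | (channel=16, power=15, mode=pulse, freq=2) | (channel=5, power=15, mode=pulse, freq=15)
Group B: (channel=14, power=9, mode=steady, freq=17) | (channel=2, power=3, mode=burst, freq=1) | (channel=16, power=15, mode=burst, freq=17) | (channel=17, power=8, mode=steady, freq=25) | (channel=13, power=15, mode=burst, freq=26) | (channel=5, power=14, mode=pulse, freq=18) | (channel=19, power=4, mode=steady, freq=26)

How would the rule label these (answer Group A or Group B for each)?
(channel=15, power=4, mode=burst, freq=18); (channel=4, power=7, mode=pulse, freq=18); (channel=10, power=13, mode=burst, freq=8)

All 'Group A' examples share one property — freq ≥ 2 AND freq ≤ 15 — and every 'Group B' example lacks it.
(channel=15, power=4, mode=burst, freq=18) — freq = 18, hence Group B.
(channel=4, power=7, mode=pulse, freq=18) — freq = 18, hence Group B.
(channel=10, power=13, mode=burst, freq=8) — freq = 8, hence Group A.

Group B, Group B, Group A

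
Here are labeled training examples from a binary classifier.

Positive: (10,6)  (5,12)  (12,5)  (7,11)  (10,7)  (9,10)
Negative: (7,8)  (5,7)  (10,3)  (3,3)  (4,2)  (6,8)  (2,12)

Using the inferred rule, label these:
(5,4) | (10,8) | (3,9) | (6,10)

The simplest hypothesis consistent with all the labels is: sum ≥ 16.

Negative, Positive, Negative, Positive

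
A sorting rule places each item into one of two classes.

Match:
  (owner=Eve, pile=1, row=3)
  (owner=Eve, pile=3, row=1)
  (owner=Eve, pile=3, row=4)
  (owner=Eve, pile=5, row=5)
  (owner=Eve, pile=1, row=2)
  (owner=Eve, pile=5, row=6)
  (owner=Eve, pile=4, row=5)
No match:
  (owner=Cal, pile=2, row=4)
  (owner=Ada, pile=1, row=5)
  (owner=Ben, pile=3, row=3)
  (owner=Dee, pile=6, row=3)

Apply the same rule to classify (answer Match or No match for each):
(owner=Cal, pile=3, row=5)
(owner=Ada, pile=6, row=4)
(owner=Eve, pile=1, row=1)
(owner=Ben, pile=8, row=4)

No match, No match, Match, No match

Every 'Match' example satisfies: owner is Eve. None of the 'No match' examples do.
(owner=Cal, pile=3, row=5): No match (owner is Cal). (owner=Ada, pile=6, row=4): No match (owner is Ada). (owner=Eve, pile=1, row=1): Match (owner is Eve). (owner=Ben, pile=8, row=4): No match (owner is Ben).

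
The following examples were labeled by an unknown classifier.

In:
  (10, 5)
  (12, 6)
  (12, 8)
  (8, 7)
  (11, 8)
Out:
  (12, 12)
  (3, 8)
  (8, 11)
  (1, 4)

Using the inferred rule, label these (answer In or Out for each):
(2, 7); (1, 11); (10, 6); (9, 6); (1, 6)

Out, Out, In, In, Out

The rule appears to be: first > second.
(2, 7) — 2 < 7, hence Out.
(1, 11) — 1 < 11, hence Out.
(10, 6) — 10 > 6, hence In.
(9, 6) — 9 > 6, hence In.
(1, 6) — 1 < 6, hence Out.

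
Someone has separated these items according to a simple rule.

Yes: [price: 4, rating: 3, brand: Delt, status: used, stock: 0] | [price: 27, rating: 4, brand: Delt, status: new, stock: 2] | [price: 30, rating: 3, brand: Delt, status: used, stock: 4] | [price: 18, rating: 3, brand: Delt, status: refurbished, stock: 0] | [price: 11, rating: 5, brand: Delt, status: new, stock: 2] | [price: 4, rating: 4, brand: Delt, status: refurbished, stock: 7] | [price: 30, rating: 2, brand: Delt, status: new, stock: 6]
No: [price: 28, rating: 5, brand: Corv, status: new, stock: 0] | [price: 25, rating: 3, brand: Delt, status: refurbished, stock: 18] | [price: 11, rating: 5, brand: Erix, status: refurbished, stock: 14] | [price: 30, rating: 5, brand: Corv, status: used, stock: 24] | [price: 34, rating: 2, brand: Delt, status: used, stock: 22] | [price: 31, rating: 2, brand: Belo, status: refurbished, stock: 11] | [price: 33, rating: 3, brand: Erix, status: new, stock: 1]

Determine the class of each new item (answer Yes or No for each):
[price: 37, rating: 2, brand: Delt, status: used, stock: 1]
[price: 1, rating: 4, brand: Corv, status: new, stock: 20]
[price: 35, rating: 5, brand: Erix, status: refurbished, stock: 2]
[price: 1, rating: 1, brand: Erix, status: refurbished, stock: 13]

Yes, No, No, No

The distinguishing property — brand is Delt AND stock ≤ 7 — holds for all the 'Yes' cases and none of the 'No' cases.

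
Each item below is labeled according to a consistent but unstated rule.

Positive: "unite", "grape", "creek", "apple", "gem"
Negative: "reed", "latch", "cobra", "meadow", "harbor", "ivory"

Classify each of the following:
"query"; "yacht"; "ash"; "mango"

Positive, Negative, Negative, Negative

The simplest hypothesis consistent with all the labels is: odd length AND contains 'e'.
"query": Positive (length 5, has 'e').
"yacht": Negative (length 5, no 'e').
"ash": Negative (length 3, no 'e').
"mango": Negative (length 5, no 'e').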